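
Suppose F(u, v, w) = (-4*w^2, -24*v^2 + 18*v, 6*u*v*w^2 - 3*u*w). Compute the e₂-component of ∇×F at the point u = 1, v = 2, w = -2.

-38

(∇×F)_2 = ∂F₁/∂w − ∂F₃/∂u
= -8*w − (6*v*w^2 - 3*w)
= -6*v*w^2 - 5*w
At (1, 2, -2): -38.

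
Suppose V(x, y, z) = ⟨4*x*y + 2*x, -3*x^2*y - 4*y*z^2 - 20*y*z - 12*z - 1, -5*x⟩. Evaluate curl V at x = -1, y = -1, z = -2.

(∇×V)₁ = ∂V₃/∂y − ∂V₂/∂z = 8*y*z + 20*y + 12
(∇×V)₂ = ∂V₁/∂z − ∂V₃/∂x = 5
(∇×V)₃ = ∂V₂/∂x − ∂V₁/∂y = -6*x*y - 4*x
∇×V = (8*y*z + 20*y + 12, 5, -6*x*y - 4*x)
At (-1, -1, -2): (8, 5, -2).

(8, 5, -2)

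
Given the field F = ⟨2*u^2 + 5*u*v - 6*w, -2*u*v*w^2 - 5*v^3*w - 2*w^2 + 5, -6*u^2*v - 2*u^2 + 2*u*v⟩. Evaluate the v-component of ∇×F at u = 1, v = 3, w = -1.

(∇×F)_2 = ∂F₁/∂w − ∂F₃/∂u
= -6 − (-12*u*v - 4*u + 2*v)
= 12*u*v + 4*u - 2*v - 6
At (1, 3, -1): 28.

28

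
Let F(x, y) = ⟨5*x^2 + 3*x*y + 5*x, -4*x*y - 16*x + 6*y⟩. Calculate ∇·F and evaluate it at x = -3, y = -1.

-10

∂F₁/∂x = 10*x + 3*y + 5
∂F₂/∂y = -4*x + 6
∇·F = 6*x + 3*y + 11
At (-3, -1): -10.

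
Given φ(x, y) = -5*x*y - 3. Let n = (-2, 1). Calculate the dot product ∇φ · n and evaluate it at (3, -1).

∂φ/∂x = -5*y
∂φ/∂y = -5*x
∇φ at (3, -1) = (5, -15)
∇φ · n = (5)(-2) + (-15)(1) = -25

-25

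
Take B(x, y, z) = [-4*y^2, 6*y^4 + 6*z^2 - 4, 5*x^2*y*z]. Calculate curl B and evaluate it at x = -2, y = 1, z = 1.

(∇×B)₁ = ∂B₃/∂y − ∂B₂/∂z = 5*x^2*z - 12*z
(∇×B)₂ = ∂B₁/∂z − ∂B₃/∂x = -10*x*y*z
(∇×B)₃ = ∂B₂/∂x − ∂B₁/∂y = 8*y
∇×B = (5*x^2*z - 12*z, -10*x*y*z, 8*y)
At (-2, 1, 1): (8, 20, 8).

(8, 20, 8)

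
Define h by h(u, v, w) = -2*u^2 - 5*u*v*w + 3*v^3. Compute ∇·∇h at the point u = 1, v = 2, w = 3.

32

∂²h/∂u² = -4
∂²h/∂v² = 18*v
∂²h/∂w² = 0
∇²h = 18*v - 4
At (1, 2, 3): 32.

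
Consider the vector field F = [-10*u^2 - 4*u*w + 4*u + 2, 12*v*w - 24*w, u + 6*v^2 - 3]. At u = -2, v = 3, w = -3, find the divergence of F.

20

∂F₁/∂u = -20*u - 4*w + 4
∂F₂/∂v = 12*w
∂F₃/∂w = 0
∇·F = -20*u + 8*w + 4
At (-2, 3, -3): 20.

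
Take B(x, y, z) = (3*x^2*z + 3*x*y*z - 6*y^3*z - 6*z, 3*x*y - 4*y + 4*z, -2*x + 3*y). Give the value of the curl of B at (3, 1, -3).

(∇×B)₁ = ∂B₃/∂y − ∂B₂/∂z = -1
(∇×B)₂ = ∂B₁/∂z − ∂B₃/∂x = 3*x^2 + 3*x*y - 6*y^3 - 4
(∇×B)₃ = ∂B₂/∂x − ∂B₁/∂y = -3*x*z + 18*y^2*z + 3*y
∇×B = (-1, 3*x^2 + 3*x*y - 6*y^3 - 4, -3*x*z + 18*y^2*z + 3*y)
At (3, 1, -3): (-1, 26, -24).

(-1, 26, -24)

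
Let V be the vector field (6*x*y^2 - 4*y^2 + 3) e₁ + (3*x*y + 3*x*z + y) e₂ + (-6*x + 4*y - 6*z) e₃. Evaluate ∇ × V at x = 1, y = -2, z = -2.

(1, 6, -4)

(∇×V)₁ = ∂V₃/∂y − ∂V₂/∂z = -3*x + 4
(∇×V)₂ = ∂V₁/∂z − ∂V₃/∂x = 6
(∇×V)₃ = ∂V₂/∂x − ∂V₁/∂y = -12*x*y + 11*y + 3*z
∇×V = (-3*x + 4, 6, -12*x*y + 11*y + 3*z)
At (1, -2, -2): (1, 6, -4).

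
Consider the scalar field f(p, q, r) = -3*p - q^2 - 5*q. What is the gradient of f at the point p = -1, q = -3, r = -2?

(-3, 1, 0)

∂f/∂p = -3
∂f/∂q = -2*q - 5
∂f/∂r = 0
∇f = (-3, -2*q - 5, 0)
At (-1, -3, -2): (-3, 1, 0).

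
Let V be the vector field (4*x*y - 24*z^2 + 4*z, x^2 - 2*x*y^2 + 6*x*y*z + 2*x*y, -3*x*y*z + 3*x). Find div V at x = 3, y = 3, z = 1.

∂V₁/∂x = 4*y
∂V₂/∂y = -4*x*y + 6*x*z + 2*x
∂V₃/∂z = -3*x*y
∇·V = -7*x*y + 6*x*z + 2*x + 4*y
At (3, 3, 1): -27.

-27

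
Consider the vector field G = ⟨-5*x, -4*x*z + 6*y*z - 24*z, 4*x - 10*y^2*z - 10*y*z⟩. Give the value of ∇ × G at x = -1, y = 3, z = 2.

(∇×G)₁ = ∂G₃/∂y − ∂G₂/∂z = 4*x - 20*y*z - 6*y - 10*z + 24
(∇×G)₂ = ∂G₁/∂z − ∂G₃/∂x = -4
(∇×G)₃ = ∂G₂/∂x − ∂G₁/∂y = -4*z
∇×G = (4*x - 20*y*z - 6*y - 10*z + 24, -4, -4*z)
At (-1, 3, 2): (-138, -4, -8).

(-138, -4, -8)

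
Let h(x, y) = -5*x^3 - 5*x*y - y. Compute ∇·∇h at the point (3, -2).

∂²h/∂x² = -30*x
∂²h/∂y² = 0
∇²h = -30*x
At (3, -2): -90.

-90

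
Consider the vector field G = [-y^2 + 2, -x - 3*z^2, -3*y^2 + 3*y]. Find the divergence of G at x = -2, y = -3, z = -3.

0

∂G₁/∂x = 0
∂G₂/∂y = 0
∂G₃/∂z = 0
∇·G = 0
At (-2, -3, -3): 0.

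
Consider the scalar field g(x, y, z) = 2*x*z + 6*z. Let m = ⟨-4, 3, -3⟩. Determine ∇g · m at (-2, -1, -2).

∂g/∂x = 2*z
∂g/∂y = 0
∂g/∂z = 2*x + 6
∇g at (-2, -1, -2) = (-4, 0, 2)
∇g · m = (-4)(-4) + (0)(3) + (2)(-3) = 10

10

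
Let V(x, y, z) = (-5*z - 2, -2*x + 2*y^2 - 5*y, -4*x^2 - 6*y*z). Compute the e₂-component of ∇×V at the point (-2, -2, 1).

(∇×V)_2 = ∂V₁/∂z − ∂V₃/∂x
= -5 − (-8*x)
= 8*x - 5
At (-2, -2, 1): -21.

-21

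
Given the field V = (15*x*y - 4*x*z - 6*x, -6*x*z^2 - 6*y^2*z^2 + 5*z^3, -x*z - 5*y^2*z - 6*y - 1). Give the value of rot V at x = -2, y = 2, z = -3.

(-153, 5, -24)

(∇×V)₁ = ∂V₃/∂y − ∂V₂/∂z = 12*x*z + 12*y^2*z - 10*y*z - 15*z^2 - 6
(∇×V)₂ = ∂V₁/∂z − ∂V₃/∂x = -4*x + z
(∇×V)₃ = ∂V₂/∂x − ∂V₁/∂y = -15*x - 6*z^2
∇×V = (12*x*z + 12*y^2*z - 10*y*z - 15*z^2 - 6, -4*x + z, -15*x - 6*z^2)
At (-2, 2, -3): (-153, 5, -24).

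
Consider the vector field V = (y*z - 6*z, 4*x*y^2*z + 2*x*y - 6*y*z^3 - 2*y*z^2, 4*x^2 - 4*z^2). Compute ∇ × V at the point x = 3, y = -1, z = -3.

(∇×V)₁ = ∂V₃/∂y − ∂V₂/∂z = -4*x*y^2 + 18*y*z^2 + 4*y*z
(∇×V)₂ = ∂V₁/∂z − ∂V₃/∂x = -8*x + y - 6
(∇×V)₃ = ∂V₂/∂x − ∂V₁/∂y = 4*y^2*z + 2*y - z
∇×V = (-4*x*y^2 + 18*y*z^2 + 4*y*z, -8*x + y - 6, 4*y^2*z + 2*y - z)
At (3, -1, -3): (-162, -31, -11).

(-162, -31, -11)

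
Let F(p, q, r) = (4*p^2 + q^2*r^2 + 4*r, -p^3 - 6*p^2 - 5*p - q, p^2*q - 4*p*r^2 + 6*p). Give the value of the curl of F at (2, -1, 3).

(∇×F)₁ = ∂F₃/∂q − ∂F₂/∂r = p^2
(∇×F)₂ = ∂F₁/∂r − ∂F₃/∂p = -2*p*q + 2*q^2*r + 4*r^2 - 2
(∇×F)₃ = ∂F₂/∂p − ∂F₁/∂q = -3*p^2 - 12*p - 2*q*r^2 - 5
∇×F = (p^2, -2*p*q + 2*q^2*r + 4*r^2 - 2, -3*p^2 - 12*p - 2*q*r^2 - 5)
At (2, -1, 3): (4, 44, -23).

(4, 44, -23)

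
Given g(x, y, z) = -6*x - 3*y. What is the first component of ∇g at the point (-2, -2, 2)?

(∇g)_1 = ∂g/∂x = -6
At (-2, -2, 2): -6.

-6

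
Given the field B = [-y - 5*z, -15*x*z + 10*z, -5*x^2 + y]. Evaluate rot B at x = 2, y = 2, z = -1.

(∇×B)₁ = ∂B₃/∂y − ∂B₂/∂z = 15*x - 9
(∇×B)₂ = ∂B₁/∂z − ∂B₃/∂x = 10*x - 5
(∇×B)₃ = ∂B₂/∂x − ∂B₁/∂y = -15*z + 1
∇×B = (15*x - 9, 10*x - 5, -15*z + 1)
At (2, 2, -1): (21, 15, 16).

(21, 15, 16)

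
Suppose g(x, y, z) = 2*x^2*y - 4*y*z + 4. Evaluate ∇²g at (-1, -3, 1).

∂²g/∂x² = 4*y
∂²g/∂y² = 0
∂²g/∂z² = 0
∇²g = 4*y
At (-1, -3, 1): -12.

-12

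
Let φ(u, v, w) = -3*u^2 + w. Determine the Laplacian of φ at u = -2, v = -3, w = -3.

∂²φ/∂u² = -6
∂²φ/∂v² = 0
∂²φ/∂w² = 0
∇²φ = -6
At (-2, -3, -3): -6.

-6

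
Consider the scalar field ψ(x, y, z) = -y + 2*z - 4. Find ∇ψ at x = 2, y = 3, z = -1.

∂ψ/∂x = 0
∂ψ/∂y = -1
∂ψ/∂z = 2
∇ψ = (0, -1, 2)
At (2, 3, -1): (0, -1, 2).

(0, -1, 2)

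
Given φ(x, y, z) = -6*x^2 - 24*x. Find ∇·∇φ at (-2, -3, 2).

-12

∂²φ/∂x² = -12
∂²φ/∂y² = 0
∂²φ/∂z² = 0
∇²φ = -12
At (-2, -3, 2): -12.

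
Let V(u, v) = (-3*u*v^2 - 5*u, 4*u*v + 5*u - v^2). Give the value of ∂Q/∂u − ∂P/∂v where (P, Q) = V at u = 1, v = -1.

∂V₂/∂u = 4*v + 5
∂V₁/∂v = -6*u*v
Scalar curl = 6*u*v + 4*v + 5
At (1, -1): -5.

-5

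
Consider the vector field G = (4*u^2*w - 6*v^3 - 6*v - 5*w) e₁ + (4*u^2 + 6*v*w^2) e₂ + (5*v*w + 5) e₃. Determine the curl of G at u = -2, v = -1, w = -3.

(∇×G)₁ = ∂G₃/∂v − ∂G₂/∂w = -12*v*w + 5*w
(∇×G)₂ = ∂G₁/∂w − ∂G₃/∂u = 4*u^2 - 5
(∇×G)₃ = ∂G₂/∂u − ∂G₁/∂v = 8*u + 18*v^2 + 6
∇×G = (-12*v*w + 5*w, 4*u^2 - 5, 8*u + 18*v^2 + 6)
At (-2, -1, -3): (-51, 11, 8).

(-51, 11, 8)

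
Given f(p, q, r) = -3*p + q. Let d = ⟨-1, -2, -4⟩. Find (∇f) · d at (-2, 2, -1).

∂f/∂p = -3
∂f/∂q = 1
∂f/∂r = 0
∇f at (-2, 2, -1) = (-3, 1, 0)
∇f · d = (-3)(-1) + (1)(-2) + (0)(-4) = 1

1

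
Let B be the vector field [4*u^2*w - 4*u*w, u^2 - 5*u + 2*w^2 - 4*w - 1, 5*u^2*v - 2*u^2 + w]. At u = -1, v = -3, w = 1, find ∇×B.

(5, -26, -7)

(∇×B)₁ = ∂B₃/∂v − ∂B₂/∂w = 5*u^2 - 4*w + 4
(∇×B)₂ = ∂B₁/∂w − ∂B₃/∂u = 4*u^2 - 10*u*v
(∇×B)₃ = ∂B₂/∂u − ∂B₁/∂v = 2*u - 5
∇×B = (5*u^2 - 4*w + 4, 4*u^2 - 10*u*v, 2*u - 5)
At (-1, -3, 1): (5, -26, -7).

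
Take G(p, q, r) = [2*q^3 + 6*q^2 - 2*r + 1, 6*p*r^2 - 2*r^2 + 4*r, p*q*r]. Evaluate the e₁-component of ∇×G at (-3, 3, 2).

(∇×G)_1 = ∂G₃/∂q − ∂G₂/∂r
= p*r − (12*p*r - 4*r + 4)
= -11*p*r + 4*r - 4
At (-3, 3, 2): 70.

70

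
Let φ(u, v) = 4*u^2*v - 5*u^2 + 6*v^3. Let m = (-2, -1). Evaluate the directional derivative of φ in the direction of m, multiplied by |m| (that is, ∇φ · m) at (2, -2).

∂φ/∂u = 8*u*v - 10*u
∂φ/∂v = 4*u^2 + 18*v^2
∇φ at (2, -2) = (-52, 88)
∇φ · m = (-52)(-2) + (88)(-1) = 16

16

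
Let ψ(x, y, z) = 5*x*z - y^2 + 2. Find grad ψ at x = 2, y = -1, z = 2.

(10, 2, 10)

∂ψ/∂x = 5*z
∂ψ/∂y = -2*y
∂ψ/∂z = 5*x
∇ψ = (5*z, -2*y, 5*x)
At (2, -1, 2): (10, 2, 10).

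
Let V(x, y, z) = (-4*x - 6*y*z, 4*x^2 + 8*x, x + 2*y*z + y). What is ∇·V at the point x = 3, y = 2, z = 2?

0

∂V₁/∂x = -4
∂V₂/∂y = 0
∂V₃/∂z = 2*y
∇·V = 2*y - 4
At (3, 2, 2): 0.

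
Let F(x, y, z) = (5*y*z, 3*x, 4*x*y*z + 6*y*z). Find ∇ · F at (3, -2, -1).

∂F₁/∂x = 0
∂F₂/∂y = 0
∂F₃/∂z = 4*x*y + 6*y
∇·F = 4*x*y + 6*y
At (3, -2, -1): -36.

-36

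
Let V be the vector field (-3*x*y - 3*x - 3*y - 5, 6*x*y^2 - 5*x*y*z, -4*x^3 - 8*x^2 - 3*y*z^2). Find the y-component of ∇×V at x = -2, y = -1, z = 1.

16

(∇×V)_2 = ∂V₁/∂z − ∂V₃/∂x
= 0 − (-12*x^2 - 16*x)
= 12*x^2 + 16*x
At (-2, -1, 1): 16.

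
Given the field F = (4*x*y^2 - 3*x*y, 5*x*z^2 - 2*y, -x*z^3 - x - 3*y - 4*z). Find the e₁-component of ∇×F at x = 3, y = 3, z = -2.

(∇×F)_1 = ∂F₃/∂y − ∂F₂/∂z
= -3 − (10*x*z)
= -10*x*z - 3
At (3, 3, -2): 57.

57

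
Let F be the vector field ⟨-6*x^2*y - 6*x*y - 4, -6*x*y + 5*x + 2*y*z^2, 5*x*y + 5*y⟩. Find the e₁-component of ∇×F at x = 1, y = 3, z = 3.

(∇×F)_1 = ∂F₃/∂y − ∂F₂/∂z
= 5*x + 5 − (4*y*z)
= 5*x - 4*y*z + 5
At (1, 3, 3): -26.

-26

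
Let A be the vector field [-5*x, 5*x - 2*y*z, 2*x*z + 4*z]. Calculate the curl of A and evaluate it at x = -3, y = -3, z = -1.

(∇×A)₁ = ∂A₃/∂y − ∂A₂/∂z = 2*y
(∇×A)₂ = ∂A₁/∂z − ∂A₃/∂x = -2*z
(∇×A)₃ = ∂A₂/∂x − ∂A₁/∂y = 5
∇×A = (2*y, -2*z, 5)
At (-3, -3, -1): (-6, 2, 5).

(-6, 2, 5)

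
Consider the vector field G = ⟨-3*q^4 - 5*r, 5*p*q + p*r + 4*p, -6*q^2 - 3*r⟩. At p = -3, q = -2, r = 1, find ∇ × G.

(∇×G)₁ = ∂G₃/∂q − ∂G₂/∂r = -p - 12*q
(∇×G)₂ = ∂G₁/∂r − ∂G₃/∂p = -5
(∇×G)₃ = ∂G₂/∂p − ∂G₁/∂q = 12*q^3 + 5*q + r + 4
∇×G = (-p - 12*q, -5, 12*q^3 + 5*q + r + 4)
At (-3, -2, 1): (27, -5, -101).

(27, -5, -101)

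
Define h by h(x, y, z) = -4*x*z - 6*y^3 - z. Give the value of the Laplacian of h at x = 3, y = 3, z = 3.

-108

∂²h/∂x² = 0
∂²h/∂y² = -36*y
∂²h/∂z² = 0
∇²h = -36*y
At (3, 3, 3): -108.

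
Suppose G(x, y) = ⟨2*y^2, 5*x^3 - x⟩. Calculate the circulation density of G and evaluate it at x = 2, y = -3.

71

∂G₂/∂x = 15*x^2 - 1
∂G₁/∂y = 4*y
Scalar curl = 15*x^2 - 4*y - 1
At (2, -3): 71.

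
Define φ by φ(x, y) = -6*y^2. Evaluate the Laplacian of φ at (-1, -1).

-12

∂²φ/∂x² = 0
∂²φ/∂y² = -12
∇²φ = -12
At (-1, -1): -12.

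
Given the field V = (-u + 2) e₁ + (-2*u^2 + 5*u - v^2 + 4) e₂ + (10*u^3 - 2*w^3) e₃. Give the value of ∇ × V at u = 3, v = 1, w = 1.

(∇×V)₁ = ∂V₃/∂v − ∂V₂/∂w = 0
(∇×V)₂ = ∂V₁/∂w − ∂V₃/∂u = -30*u^2
(∇×V)₃ = ∂V₂/∂u − ∂V₁/∂v = -4*u + 5
∇×V = (0, -30*u^2, -4*u + 5)
At (3, 1, 1): (0, -270, -7).

(0, -270, -7)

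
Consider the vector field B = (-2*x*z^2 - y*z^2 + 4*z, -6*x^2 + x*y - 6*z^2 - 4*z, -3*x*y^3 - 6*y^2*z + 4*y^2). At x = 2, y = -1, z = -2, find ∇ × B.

(∇×B)₁ = ∂B₃/∂y − ∂B₂/∂z = -9*x*y^2 - 12*y*z + 8*y + 12*z + 4
(∇×B)₂ = ∂B₁/∂z − ∂B₃/∂x = -4*x*z + 3*y^3 - 2*y*z + 4
(∇×B)₃ = ∂B₂/∂x − ∂B₁/∂y = -12*x + y + z^2
∇×B = (-9*x*y^2 - 12*y*z + 8*y + 12*z + 4, -4*x*z + 3*y^3 - 2*y*z + 4, -12*x + y + z^2)
At (2, -1, -2): (-70, 13, -21).

(-70, 13, -21)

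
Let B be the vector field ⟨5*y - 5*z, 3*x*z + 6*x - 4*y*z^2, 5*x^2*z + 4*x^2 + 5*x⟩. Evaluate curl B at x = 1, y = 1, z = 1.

(5, -28, 4)

(∇×B)₁ = ∂B₃/∂y − ∂B₂/∂z = -3*x + 8*y*z
(∇×B)₂ = ∂B₁/∂z − ∂B₃/∂x = -10*x*z - 8*x - 10
(∇×B)₃ = ∂B₂/∂x − ∂B₁/∂y = 3*z + 1
∇×B = (-3*x + 8*y*z, -10*x*z - 8*x - 10, 3*z + 1)
At (1, 1, 1): (5, -28, 4).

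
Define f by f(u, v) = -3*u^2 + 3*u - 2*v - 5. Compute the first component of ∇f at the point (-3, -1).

(∇f)_1 = ∂f/∂u = -6*u + 3
At (-3, -1): 21.

21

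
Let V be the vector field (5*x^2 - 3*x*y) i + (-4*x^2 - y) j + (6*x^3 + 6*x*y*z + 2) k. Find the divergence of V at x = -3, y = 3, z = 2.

-94

∂V₁/∂x = 10*x - 3*y
∂V₂/∂y = -1
∂V₃/∂z = 6*x*y
∇·V = 6*x*y + 10*x - 3*y - 1
At (-3, 3, 2): -94.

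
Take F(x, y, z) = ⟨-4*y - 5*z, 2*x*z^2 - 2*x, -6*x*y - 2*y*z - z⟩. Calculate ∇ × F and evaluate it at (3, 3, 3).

(∇×F)₁ = ∂F₃/∂y − ∂F₂/∂z = -4*x*z - 6*x - 2*z
(∇×F)₂ = ∂F₁/∂z − ∂F₃/∂x = 6*y - 5
(∇×F)₃ = ∂F₂/∂x − ∂F₁/∂y = 2*z^2 + 2
∇×F = (-4*x*z - 6*x - 2*z, 6*y - 5, 2*z^2 + 2)
At (3, 3, 3): (-60, 13, 20).

(-60, 13, 20)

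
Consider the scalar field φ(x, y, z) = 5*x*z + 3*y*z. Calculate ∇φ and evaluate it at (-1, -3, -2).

∂φ/∂x = 5*z
∂φ/∂y = 3*z
∂φ/∂z = 5*x + 3*y
∇φ = (5*z, 3*z, 5*x + 3*y)
At (-1, -3, -2): (-10, -6, -14).

(-10, -6, -14)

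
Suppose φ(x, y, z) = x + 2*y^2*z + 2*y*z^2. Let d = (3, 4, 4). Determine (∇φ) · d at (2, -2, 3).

-85

∂φ/∂x = 1
∂φ/∂y = 4*y*z + 2*z^2
∂φ/∂z = 2*y^2 + 4*y*z
∇φ at (2, -2, 3) = (1, -6, -16)
∇φ · d = (1)(3) + (-6)(4) + (-16)(4) = -85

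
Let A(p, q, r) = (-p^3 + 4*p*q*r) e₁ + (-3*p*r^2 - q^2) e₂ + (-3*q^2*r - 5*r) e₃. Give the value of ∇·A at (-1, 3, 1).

-29

∂A₁/∂p = -3*p^2 + 4*q*r
∂A₂/∂q = -2*q
∂A₃/∂r = -3*q^2 - 5
∇·A = -3*p^2 - 3*q^2 + 4*q*r - 2*q - 5
At (-1, 3, 1): -29.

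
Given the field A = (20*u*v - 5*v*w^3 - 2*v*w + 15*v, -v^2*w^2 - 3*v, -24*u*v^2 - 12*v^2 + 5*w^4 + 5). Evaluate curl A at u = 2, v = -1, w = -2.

(116, 86, -99)

(∇×A)₁ = ∂A₃/∂v − ∂A₂/∂w = -48*u*v + 2*v^2*w - 24*v
(∇×A)₂ = ∂A₁/∂w − ∂A₃/∂u = 24*v^2 - 15*v*w^2 - 2*v
(∇×A)₃ = ∂A₂/∂u − ∂A₁/∂v = -20*u + 5*w^3 + 2*w - 15
∇×A = (-48*u*v + 2*v^2*w - 24*v, 24*v^2 - 15*v*w^2 - 2*v, -20*u + 5*w^3 + 2*w - 15)
At (2, -1, -2): (116, 86, -99).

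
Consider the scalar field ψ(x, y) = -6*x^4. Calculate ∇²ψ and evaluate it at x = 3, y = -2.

∂²ψ/∂x² = -72*x^2
∂²ψ/∂y² = 0
∇²ψ = -72*x^2
At (3, -2): -648.

-648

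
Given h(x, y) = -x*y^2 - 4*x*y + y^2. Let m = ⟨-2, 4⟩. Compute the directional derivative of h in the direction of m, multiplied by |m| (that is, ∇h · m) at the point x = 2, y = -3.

∂h/∂x = -y^2 - 4*y
∂h/∂y = -2*x*y - 4*x + 2*y
∇h at (2, -3) = (3, -2)
∇h · m = (3)(-2) + (-2)(4) = -14

-14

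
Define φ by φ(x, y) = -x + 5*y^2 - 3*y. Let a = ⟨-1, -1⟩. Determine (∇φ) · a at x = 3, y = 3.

∂φ/∂x = -1
∂φ/∂y = 10*y - 3
∇φ at (3, 3) = (-1, 27)
∇φ · a = (-1)(-1) + (27)(-1) = -26

-26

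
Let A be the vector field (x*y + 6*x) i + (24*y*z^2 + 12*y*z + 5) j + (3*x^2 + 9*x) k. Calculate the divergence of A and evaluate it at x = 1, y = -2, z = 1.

∂A₁/∂x = y + 6
∂A₂/∂y = 24*z^2 + 12*z
∂A₃/∂z = 0
∇·A = y + 24*z^2 + 12*z + 6
At (1, -2, 1): 40.

40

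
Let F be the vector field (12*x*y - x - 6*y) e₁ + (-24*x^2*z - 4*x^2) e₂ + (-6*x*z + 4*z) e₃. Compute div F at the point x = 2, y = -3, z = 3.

∂F₁/∂x = 12*y - 1
∂F₂/∂y = 0
∂F₃/∂z = -6*x + 4
∇·F = -6*x + 12*y + 3
At (2, -3, 3): -45.

-45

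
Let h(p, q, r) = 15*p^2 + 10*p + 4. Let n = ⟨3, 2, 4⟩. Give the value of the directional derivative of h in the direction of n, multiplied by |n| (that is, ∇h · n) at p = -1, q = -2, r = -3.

∂h/∂p = 30*p + 10
∂h/∂q = 0
∂h/∂r = 0
∇h at (-1, -2, -3) = (-20, 0, 0)
∇h · n = (-20)(3) + (0)(2) + (0)(4) = -60

-60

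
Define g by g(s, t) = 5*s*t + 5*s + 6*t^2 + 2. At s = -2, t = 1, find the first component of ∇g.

(∇g)_1 = ∂g/∂s = 5*t + 5
At (-2, 1): 10.

10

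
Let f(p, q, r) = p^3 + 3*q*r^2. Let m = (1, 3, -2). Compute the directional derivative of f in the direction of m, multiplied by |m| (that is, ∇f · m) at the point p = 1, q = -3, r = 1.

48

∂f/∂p = 3*p^2
∂f/∂q = 3*r^2
∂f/∂r = 6*q*r
∇f at (1, -3, 1) = (3, 3, -18)
∇f · m = (3)(1) + (3)(3) + (-18)(-2) = 48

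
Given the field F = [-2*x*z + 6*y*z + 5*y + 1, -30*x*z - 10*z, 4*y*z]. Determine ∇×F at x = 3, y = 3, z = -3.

(∇×F)₁ = ∂F₃/∂y − ∂F₂/∂z = 30*x + 4*z + 10
(∇×F)₂ = ∂F₁/∂z − ∂F₃/∂x = -2*x + 6*y
(∇×F)₃ = ∂F₂/∂x − ∂F₁/∂y = -36*z - 5
∇×F = (30*x + 4*z + 10, -2*x + 6*y, -36*z - 5)
At (3, 3, -3): (88, 12, 103).

(88, 12, 103)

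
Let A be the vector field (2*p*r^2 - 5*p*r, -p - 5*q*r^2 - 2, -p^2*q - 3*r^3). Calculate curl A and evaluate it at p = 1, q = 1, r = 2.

(∇×A)₁ = ∂A₃/∂q − ∂A₂/∂r = -p^2 + 10*q*r
(∇×A)₂ = ∂A₁/∂r − ∂A₃/∂p = 2*p*q + 4*p*r - 5*p
(∇×A)₃ = ∂A₂/∂p − ∂A₁/∂q = -1
∇×A = (-p^2 + 10*q*r, 2*p*q + 4*p*r - 5*p, -1)
At (1, 1, 2): (19, 5, -1).

(19, 5, -1)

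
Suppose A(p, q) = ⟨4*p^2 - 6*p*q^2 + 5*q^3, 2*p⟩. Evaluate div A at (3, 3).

∂A₁/∂p = 8*p - 6*q^2
∂A₂/∂q = 0
∇·A = 8*p - 6*q^2
At (3, 3): -30.

-30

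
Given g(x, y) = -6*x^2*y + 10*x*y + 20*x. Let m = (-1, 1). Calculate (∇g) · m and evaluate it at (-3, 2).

-196

∂g/∂x = -12*x*y + 10*y + 20
∂g/∂y = -6*x^2 + 10*x
∇g at (-3, 2) = (112, -84)
∇g · m = (112)(-1) + (-84)(1) = -196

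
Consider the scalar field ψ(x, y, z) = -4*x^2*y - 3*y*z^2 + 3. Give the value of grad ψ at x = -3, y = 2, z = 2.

∂ψ/∂x = -8*x*y
∂ψ/∂y = -4*x^2 - 3*z^2
∂ψ/∂z = -6*y*z
∇ψ = (-8*x*y, -4*x^2 - 3*z^2, -6*y*z)
At (-3, 2, 2): (48, -48, -24).

(48, -48, -24)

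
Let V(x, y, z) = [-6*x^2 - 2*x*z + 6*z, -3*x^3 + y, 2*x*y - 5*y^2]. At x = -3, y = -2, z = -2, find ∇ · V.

41

∂V₁/∂x = -12*x - 2*z
∂V₂/∂y = 1
∂V₃/∂z = 0
∇·V = -12*x - 2*z + 1
At (-3, -2, -2): 41.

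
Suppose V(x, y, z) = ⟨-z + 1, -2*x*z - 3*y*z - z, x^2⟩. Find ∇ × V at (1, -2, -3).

(∇×V)₁ = ∂V₃/∂y − ∂V₂/∂z = 2*x + 3*y + 1
(∇×V)₂ = ∂V₁/∂z − ∂V₃/∂x = -2*x - 1
(∇×V)₃ = ∂V₂/∂x − ∂V₁/∂y = -2*z
∇×V = (2*x + 3*y + 1, -2*x - 1, -2*z)
At (1, -2, -3): (-3, -3, 6).

(-3, -3, 6)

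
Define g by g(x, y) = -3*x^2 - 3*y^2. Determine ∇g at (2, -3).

(-12, 18)

∂g/∂x = -6*x
∂g/∂y = -6*y
∇g = (-6*x, -6*y)
At (2, -3): (-12, 18).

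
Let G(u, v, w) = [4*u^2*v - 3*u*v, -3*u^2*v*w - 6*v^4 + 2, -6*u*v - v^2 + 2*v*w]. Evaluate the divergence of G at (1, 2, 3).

∂G₁/∂u = 8*u*v - 3*v
∂G₂/∂v = -3*u^2*w - 24*v^3
∂G₃/∂w = 2*v
∇·G = -3*u^2*w + 8*u*v - 24*v^3 - v
At (1, 2, 3): -187.

-187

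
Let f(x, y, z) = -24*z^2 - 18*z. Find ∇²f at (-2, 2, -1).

-48

∂²f/∂x² = 0
∂²f/∂y² = 0
∂²f/∂z² = -48
∇²f = -48
At (-2, 2, -1): -48.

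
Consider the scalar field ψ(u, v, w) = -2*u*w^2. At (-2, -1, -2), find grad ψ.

(-8, 0, -16)

∂ψ/∂u = -2*w^2
∂ψ/∂v = 0
∂ψ/∂w = -4*u*w
∇ψ = (-2*w^2, 0, -4*u*w)
At (-2, -1, -2): (-8, 0, -16).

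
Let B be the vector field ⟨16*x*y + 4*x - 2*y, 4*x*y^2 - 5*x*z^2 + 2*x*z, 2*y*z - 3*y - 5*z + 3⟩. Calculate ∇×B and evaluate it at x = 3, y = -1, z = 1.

(∇×B)₁ = ∂B₃/∂y − ∂B₂/∂z = 10*x*z - 2*x + 2*z - 3
(∇×B)₂ = ∂B₁/∂z − ∂B₃/∂x = 0
(∇×B)₃ = ∂B₂/∂x − ∂B₁/∂y = -16*x + 4*y^2 - 5*z^2 + 2*z + 2
∇×B = (10*x*z - 2*x + 2*z - 3, 0, -16*x + 4*y^2 - 5*z^2 + 2*z + 2)
At (3, -1, 1): (23, 0, -45).

(23, 0, -45)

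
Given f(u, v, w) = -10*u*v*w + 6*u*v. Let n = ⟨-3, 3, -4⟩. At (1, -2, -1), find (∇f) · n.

∂f/∂u = -10*v*w + 6*v
∂f/∂v = -10*u*w + 6*u
∂f/∂w = -10*u*v
∇f at (1, -2, -1) = (-32, 16, 20)
∇f · n = (-32)(-3) + (16)(3) + (20)(-4) = 64

64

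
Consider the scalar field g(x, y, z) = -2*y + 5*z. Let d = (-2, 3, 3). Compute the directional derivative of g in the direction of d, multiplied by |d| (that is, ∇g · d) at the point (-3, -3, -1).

∂g/∂x = 0
∂g/∂y = -2
∂g/∂z = 5
∇g at (-3, -3, -1) = (0, -2, 5)
∇g · d = (0)(-2) + (-2)(3) + (5)(3) = 9

9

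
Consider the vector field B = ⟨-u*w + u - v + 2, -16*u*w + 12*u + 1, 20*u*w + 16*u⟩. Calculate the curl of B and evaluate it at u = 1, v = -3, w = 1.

(∇×B)₁ = ∂B₃/∂v − ∂B₂/∂w = 16*u
(∇×B)₂ = ∂B₁/∂w − ∂B₃/∂u = -u - 20*w - 16
(∇×B)₃ = ∂B₂/∂u − ∂B₁/∂v = -16*w + 13
∇×B = (16*u, -u - 20*w - 16, -16*w + 13)
At (1, -3, 1): (16, -37, -3).

(16, -37, -3)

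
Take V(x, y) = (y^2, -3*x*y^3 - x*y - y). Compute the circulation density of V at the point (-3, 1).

∂V₂/∂x = -3*y^3 - y
∂V₁/∂y = 2*y
Scalar curl = -3*y^3 - 3*y
At (-3, 1): -6.

-6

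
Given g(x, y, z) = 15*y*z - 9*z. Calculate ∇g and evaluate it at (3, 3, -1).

(0, -15, 36)

∂g/∂x = 0
∂g/∂y = 15*z
∂g/∂z = 15*y - 9
∇g = (0, 15*z, 15*y - 9)
At (3, 3, -1): (0, -15, 36).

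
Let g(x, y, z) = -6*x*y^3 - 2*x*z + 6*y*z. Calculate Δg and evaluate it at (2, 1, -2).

∂²g/∂x² = 0
∂²g/∂y² = -36*x*y
∂²g/∂z² = 0
∇²g = -36*x*y
At (2, 1, -2): -72.

-72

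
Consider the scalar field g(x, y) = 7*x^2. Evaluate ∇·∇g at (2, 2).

∂²g/∂x² = 14
∂²g/∂y² = 0
∇²g = 14
At (2, 2): 14.

14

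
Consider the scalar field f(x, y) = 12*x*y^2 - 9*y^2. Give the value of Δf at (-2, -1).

-66

∂²f/∂x² = 0
∂²f/∂y² = 6*(4*x - 3)
∇²f = 24*x - 18
At (-2, -1): -66.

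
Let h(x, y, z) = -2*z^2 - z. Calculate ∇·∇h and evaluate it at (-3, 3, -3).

∂²h/∂x² = 0
∂²h/∂y² = 0
∂²h/∂z² = -4
∇²h = -4
At (-3, 3, -3): -4.

-4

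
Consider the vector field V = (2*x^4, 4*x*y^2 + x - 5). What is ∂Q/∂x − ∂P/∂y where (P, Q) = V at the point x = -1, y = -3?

∂V₂/∂x = 4*y^2 + 1
∂V₁/∂y = 0
Scalar curl = 4*y^2 + 1
At (-1, -3): 37.

37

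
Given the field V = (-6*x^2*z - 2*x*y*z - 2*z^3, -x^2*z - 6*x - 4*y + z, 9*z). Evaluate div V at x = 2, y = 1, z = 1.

-21

∂V₁/∂x = -12*x*z - 2*y*z
∂V₂/∂y = -4
∂V₃/∂z = 9
∇·V = -12*x*z - 2*y*z + 5
At (2, 1, 1): -21.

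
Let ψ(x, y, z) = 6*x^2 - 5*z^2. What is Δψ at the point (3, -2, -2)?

∂²ψ/∂x² = 12
∂²ψ/∂y² = 0
∂²ψ/∂z² = -10
∇²ψ = 2
At (3, -2, -2): 2.

2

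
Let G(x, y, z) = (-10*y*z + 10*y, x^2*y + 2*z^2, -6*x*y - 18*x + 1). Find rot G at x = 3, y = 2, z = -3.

(∇×G)₁ = ∂G₃/∂y − ∂G₂/∂z = -6*x - 4*z
(∇×G)₂ = ∂G₁/∂z − ∂G₃/∂x = -4*y + 18
(∇×G)₃ = ∂G₂/∂x − ∂G₁/∂y = 2*x*y + 10*z - 10
∇×G = (-6*x - 4*z, -4*y + 18, 2*x*y + 10*z - 10)
At (3, 2, -3): (-6, 10, -28).

(-6, 10, -28)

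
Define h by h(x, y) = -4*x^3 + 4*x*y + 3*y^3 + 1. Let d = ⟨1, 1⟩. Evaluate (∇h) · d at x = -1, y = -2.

12

∂h/∂x = -12*x^2 + 4*y
∂h/∂y = 4*x + 9*y^2
∇h at (-1, -2) = (-20, 32)
∇h · d = (-20)(1) + (32)(1) = 12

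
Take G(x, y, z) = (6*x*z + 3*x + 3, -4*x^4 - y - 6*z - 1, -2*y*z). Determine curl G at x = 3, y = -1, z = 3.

(∇×G)₁ = ∂G₃/∂y − ∂G₂/∂z = -2*z + 6
(∇×G)₂ = ∂G₁/∂z − ∂G₃/∂x = 6*x
(∇×G)₃ = ∂G₂/∂x − ∂G₁/∂y = -16*x^3
∇×G = (-2*z + 6, 6*x, -16*x^3)
At (3, -1, 3): (0, 18, -432).

(0, 18, -432)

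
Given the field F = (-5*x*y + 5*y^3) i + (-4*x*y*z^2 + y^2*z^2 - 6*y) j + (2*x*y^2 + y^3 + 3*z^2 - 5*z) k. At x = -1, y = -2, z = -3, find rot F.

(∇×F)₁ = ∂F₃/∂y − ∂F₂/∂z = 8*x*y*z + 4*x*y - 2*y^2*z + 3*y^2
(∇×F)₂ = ∂F₁/∂z − ∂F₃/∂x = -2*y^2
(∇×F)₃ = ∂F₂/∂x − ∂F₁/∂y = 5*x - 15*y^2 - 4*y*z^2
∇×F = (8*x*y*z + 4*x*y - 2*y^2*z + 3*y^2, -2*y^2, 5*x - 15*y^2 - 4*y*z^2)
At (-1, -2, -3): (-4, -8, 7).

(-4, -8, 7)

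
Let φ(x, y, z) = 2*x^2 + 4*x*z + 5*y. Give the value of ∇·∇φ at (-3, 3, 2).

4

∂²φ/∂x² = 4
∂²φ/∂y² = 0
∂²φ/∂z² = 0
∇²φ = 4
At (-3, 3, 2): 4.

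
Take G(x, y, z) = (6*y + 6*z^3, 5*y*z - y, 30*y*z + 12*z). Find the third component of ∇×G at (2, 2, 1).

(∇×G)_3 = ∂G₂/∂x − ∂G₁/∂y
= 0 − (6)
= -6
At (2, 2, 1): -6.

-6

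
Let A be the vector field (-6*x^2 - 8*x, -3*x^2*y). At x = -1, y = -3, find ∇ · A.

1

∂A₁/∂x = -12*x - 8
∂A₂/∂y = -3*x^2
∇·A = -3*x^2 - 12*x - 8
At (-1, -3): 1.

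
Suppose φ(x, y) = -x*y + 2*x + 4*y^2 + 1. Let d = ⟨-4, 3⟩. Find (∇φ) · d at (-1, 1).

23

∂φ/∂x = -y + 2
∂φ/∂y = -x + 8*y
∇φ at (-1, 1) = (1, 9)
∇φ · d = (1)(-4) + (9)(3) = 23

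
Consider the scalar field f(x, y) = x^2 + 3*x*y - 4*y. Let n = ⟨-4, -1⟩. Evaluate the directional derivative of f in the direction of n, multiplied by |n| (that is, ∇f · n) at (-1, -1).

∂f/∂x = 2*x + 3*y
∂f/∂y = 3*x - 4
∇f at (-1, -1) = (-5, -7)
∇f · n = (-5)(-4) + (-7)(-1) = 27

27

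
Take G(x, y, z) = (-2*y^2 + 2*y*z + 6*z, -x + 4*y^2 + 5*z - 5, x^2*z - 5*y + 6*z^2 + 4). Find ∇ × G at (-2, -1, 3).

(∇×G)₁ = ∂G₃/∂y − ∂G₂/∂z = -10
(∇×G)₂ = ∂G₁/∂z − ∂G₃/∂x = -2*x*z + 2*y + 6
(∇×G)₃ = ∂G₂/∂x − ∂G₁/∂y = 4*y - 2*z - 1
∇×G = (-10, -2*x*z + 2*y + 6, 4*y - 2*z - 1)
At (-2, -1, 3): (-10, 16, -11).

(-10, 16, -11)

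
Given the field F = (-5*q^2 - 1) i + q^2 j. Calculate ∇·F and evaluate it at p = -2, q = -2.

-4

∂F₁/∂p = 0
∂F₂/∂q = 2*q
∇·F = 2*q
At (-2, -2): -4.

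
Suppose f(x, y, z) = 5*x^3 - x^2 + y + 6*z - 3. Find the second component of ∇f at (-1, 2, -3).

(∇f)_2 = ∂f/∂y = 1
At (-1, 2, -3): 1.

1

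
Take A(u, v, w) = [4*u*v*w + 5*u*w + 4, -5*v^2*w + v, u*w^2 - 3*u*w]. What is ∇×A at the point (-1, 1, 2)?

(∇×A)₁ = ∂A₃/∂v − ∂A₂/∂w = 5*v^2
(∇×A)₂ = ∂A₁/∂w − ∂A₃/∂u = 4*u*v + 5*u - w^2 + 3*w
(∇×A)₃ = ∂A₂/∂u − ∂A₁/∂v = -4*u*w
∇×A = (5*v^2, 4*u*v + 5*u - w^2 + 3*w, -4*u*w)
At (-1, 1, 2): (5, -7, 8).

(5, -7, 8)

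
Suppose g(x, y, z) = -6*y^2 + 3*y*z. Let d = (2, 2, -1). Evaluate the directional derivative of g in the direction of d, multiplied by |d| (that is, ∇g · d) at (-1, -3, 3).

99

∂g/∂x = 0
∂g/∂y = -12*y + 3*z
∂g/∂z = 3*y
∇g at (-1, -3, 3) = (0, 45, -9)
∇g · d = (0)(2) + (45)(2) + (-9)(-1) = 99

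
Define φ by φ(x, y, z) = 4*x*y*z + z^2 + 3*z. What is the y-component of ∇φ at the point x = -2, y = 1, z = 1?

(∇φ)_2 = ∂φ/∂y = 4*x*z
At (-2, 1, 1): -8.

-8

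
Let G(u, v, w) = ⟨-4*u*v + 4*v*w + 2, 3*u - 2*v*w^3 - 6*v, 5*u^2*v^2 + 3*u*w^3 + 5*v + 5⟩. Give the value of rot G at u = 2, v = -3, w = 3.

(∇×G)₁ = ∂G₃/∂v − ∂G₂/∂w = 10*u^2*v + 6*v*w^2 + 5
(∇×G)₂ = ∂G₁/∂w − ∂G₃/∂u = -10*u*v^2 + 4*v - 3*w^3
(∇×G)₃ = ∂G₂/∂u − ∂G₁/∂v = 4*u - 4*w + 3
∇×G = (10*u^2*v + 6*v*w^2 + 5, -10*u*v^2 + 4*v - 3*w^3, 4*u - 4*w + 3)
At (2, -3, 3): (-277, -273, -1).

(-277, -273, -1)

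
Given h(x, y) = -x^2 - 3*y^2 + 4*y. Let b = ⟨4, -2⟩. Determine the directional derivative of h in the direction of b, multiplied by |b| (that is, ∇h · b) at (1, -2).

-40

∂h/∂x = -2*x
∂h/∂y = -6*y + 4
∇h at (1, -2) = (-2, 16)
∇h · b = (-2)(4) + (16)(-2) = -40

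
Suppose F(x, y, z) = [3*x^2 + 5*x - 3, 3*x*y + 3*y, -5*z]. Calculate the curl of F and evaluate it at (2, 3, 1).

(∇×F)₁ = ∂F₃/∂y − ∂F₂/∂z = 0
(∇×F)₂ = ∂F₁/∂z − ∂F₃/∂x = 0
(∇×F)₃ = ∂F₂/∂x − ∂F₁/∂y = 3*y
∇×F = (0, 0, 3*y)
At (2, 3, 1): (0, 0, 9).

(0, 0, 9)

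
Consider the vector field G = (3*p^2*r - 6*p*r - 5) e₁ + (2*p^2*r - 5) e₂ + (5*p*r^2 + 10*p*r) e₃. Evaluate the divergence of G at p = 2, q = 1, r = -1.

-6

∂G₁/∂p = 6*p*r - 6*r
∂G₂/∂q = 0
∂G₃/∂r = 10*p*r + 10*p
∇·G = 16*p*r + 10*p - 6*r
At (2, 1, -1): -6.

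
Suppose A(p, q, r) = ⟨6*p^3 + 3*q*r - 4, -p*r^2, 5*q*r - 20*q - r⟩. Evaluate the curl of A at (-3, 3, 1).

(∇×A)₁ = ∂A₃/∂q − ∂A₂/∂r = 2*p*r + 5*r - 20
(∇×A)₂ = ∂A₁/∂r − ∂A₃/∂p = 3*q
(∇×A)₃ = ∂A₂/∂p − ∂A₁/∂q = -r^2 - 3*r
∇×A = (2*p*r + 5*r - 20, 3*q, -r^2 - 3*r)
At (-3, 3, 1): (-21, 9, -4).

(-21, 9, -4)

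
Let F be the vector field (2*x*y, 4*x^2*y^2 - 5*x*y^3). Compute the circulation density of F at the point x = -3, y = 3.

∂F₂/∂x = 8*x*y^2 - 5*y^3
∂F₁/∂y = 2*x
Scalar curl = 8*x*y^2 - 2*x - 5*y^3
At (-3, 3): -345.

-345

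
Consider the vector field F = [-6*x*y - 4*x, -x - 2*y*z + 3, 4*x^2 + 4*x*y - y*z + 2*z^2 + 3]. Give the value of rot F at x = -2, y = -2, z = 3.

(-15, 24, -13)

(∇×F)₁ = ∂F₃/∂y − ∂F₂/∂z = 4*x + 2*y - z
(∇×F)₂ = ∂F₁/∂z − ∂F₃/∂x = -8*x - 4*y
(∇×F)₃ = ∂F₂/∂x − ∂F₁/∂y = 6*x - 1
∇×F = (4*x + 2*y - z, -8*x - 4*y, 6*x - 1)
At (-2, -2, 3): (-15, 24, -13).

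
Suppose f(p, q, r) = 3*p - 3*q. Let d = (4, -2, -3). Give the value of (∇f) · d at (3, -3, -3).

∂f/∂p = 3
∂f/∂q = -3
∂f/∂r = 0
∇f at (3, -3, -3) = (3, -3, 0)
∇f · d = (3)(4) + (-3)(-2) + (0)(-3) = 18

18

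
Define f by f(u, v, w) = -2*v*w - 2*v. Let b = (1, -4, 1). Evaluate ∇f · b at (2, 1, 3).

∂f/∂u = 0
∂f/∂v = -2*w - 2
∂f/∂w = -2*v
∇f at (2, 1, 3) = (0, -8, -2)
∇f · b = (0)(1) + (-8)(-4) + (-2)(1) = 30

30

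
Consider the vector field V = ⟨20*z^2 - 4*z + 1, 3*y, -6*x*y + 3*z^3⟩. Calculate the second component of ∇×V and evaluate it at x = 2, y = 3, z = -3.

-106

(∇×V)_2 = ∂V₁/∂z − ∂V₃/∂x
= 40*z - 4 − (-6*y)
= 6*y + 40*z - 4
At (2, 3, -3): -106.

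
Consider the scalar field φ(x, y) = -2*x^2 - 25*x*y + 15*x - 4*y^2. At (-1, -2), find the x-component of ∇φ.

69

(∇φ)_1 = ∂φ/∂x = -4*x - 25*y + 15
At (-1, -2): 69.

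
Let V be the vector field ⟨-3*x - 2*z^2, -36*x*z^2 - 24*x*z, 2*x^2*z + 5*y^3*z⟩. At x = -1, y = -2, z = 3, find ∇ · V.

-41

∂V₁/∂x = -3
∂V₂/∂y = 0
∂V₃/∂z = 2*x^2 + 5*y^3
∇·V = 2*x^2 + 5*y^3 - 3
At (-1, -2, 3): -41.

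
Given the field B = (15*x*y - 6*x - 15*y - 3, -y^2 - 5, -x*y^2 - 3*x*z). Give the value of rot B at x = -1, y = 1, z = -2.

(∇×B)₁ = ∂B₃/∂y − ∂B₂/∂z = -2*x*y
(∇×B)₂ = ∂B₁/∂z − ∂B₃/∂x = y^2 + 3*z
(∇×B)₃ = ∂B₂/∂x − ∂B₁/∂y = -15*x + 15
∇×B = (-2*x*y, y^2 + 3*z, -15*x + 15)
At (-1, 1, -2): (2, -5, 30).

(2, -5, 30)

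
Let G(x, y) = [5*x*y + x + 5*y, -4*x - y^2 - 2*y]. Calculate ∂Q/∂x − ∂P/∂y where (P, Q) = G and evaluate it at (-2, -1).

1

∂G₂/∂x = -4
∂G₁/∂y = 5*x + 5
Scalar curl = -5*x - 9
At (-2, -1): 1.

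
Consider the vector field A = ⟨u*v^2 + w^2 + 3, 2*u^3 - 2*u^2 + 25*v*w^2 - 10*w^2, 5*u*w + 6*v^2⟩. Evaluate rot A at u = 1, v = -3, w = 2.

(∇×A)₁ = ∂A₃/∂v − ∂A₂/∂w = -50*v*w + 12*v + 20*w
(∇×A)₂ = ∂A₁/∂w − ∂A₃/∂u = -3*w
(∇×A)₃ = ∂A₂/∂u − ∂A₁/∂v = 6*u^2 - 2*u*v - 4*u
∇×A = (-50*v*w + 12*v + 20*w, -3*w, 6*u^2 - 2*u*v - 4*u)
At (1, -3, 2): (304, -6, 8).

(304, -6, 8)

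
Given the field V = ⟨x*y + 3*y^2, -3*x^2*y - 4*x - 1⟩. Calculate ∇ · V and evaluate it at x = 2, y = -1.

-13

∂V₁/∂x = y
∂V₂/∂y = -3*x^2
∇·V = -3*x^2 + y
At (2, -1): -13.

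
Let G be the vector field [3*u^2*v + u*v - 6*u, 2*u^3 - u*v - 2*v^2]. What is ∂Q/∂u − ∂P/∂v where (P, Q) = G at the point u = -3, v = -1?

31

∂G₂/∂u = 6*u^2 - v
∂G₁/∂v = 3*u^2 + u
Scalar curl = 3*u^2 - u - v
At (-3, -1): 31.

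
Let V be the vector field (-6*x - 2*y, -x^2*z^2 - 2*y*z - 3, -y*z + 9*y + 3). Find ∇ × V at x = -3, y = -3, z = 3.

(∇×V)₁ = ∂V₃/∂y − ∂V₂/∂z = 2*x^2*z + 2*y - z + 9
(∇×V)₂ = ∂V₁/∂z − ∂V₃/∂x = 0
(∇×V)₃ = ∂V₂/∂x − ∂V₁/∂y = -2*x*z^2 + 2
∇×V = (2*x^2*z + 2*y - z + 9, 0, -2*x*z^2 + 2)
At (-3, -3, 3): (54, 0, 56).

(54, 0, 56)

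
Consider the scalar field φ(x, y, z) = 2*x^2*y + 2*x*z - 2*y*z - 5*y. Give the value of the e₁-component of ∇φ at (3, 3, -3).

(∇φ)_1 = ∂φ/∂x = 4*x*y + 2*z
At (3, 3, -3): 30.

30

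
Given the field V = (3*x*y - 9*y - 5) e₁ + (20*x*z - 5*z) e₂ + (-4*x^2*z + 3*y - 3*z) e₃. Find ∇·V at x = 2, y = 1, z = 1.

-16

∂V₁/∂x = 3*y
∂V₂/∂y = 0
∂V₃/∂z = -4*x^2 - 3
∇·V = -4*x^2 + 3*y - 3
At (2, 1, 1): -16.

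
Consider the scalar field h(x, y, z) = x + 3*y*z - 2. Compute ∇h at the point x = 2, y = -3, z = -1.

(1, -3, -9)

∂h/∂x = 1
∂h/∂y = 3*z
∂h/∂z = 3*y
∇h = (1, 3*z, 3*y)
At (2, -3, -1): (1, -3, -9).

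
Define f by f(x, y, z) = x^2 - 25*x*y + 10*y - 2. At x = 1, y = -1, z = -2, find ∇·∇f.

∂²f/∂x² = 2
∂²f/∂y² = 0
∂²f/∂z² = 0
∇²f = 2
At (1, -1, -2): 2.

2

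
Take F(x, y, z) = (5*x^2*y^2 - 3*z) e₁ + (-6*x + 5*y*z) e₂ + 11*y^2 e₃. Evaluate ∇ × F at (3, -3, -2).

(∇×F)₁ = ∂F₃/∂y − ∂F₂/∂z = 17*y
(∇×F)₂ = ∂F₁/∂z − ∂F₃/∂x = -3
(∇×F)₃ = ∂F₂/∂x − ∂F₁/∂y = -10*x^2*y - 6
∇×F = (17*y, -3, -10*x^2*y - 6)
At (3, -3, -2): (-51, -3, 264).

(-51, -3, 264)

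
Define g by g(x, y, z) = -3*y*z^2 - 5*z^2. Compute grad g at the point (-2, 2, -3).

∂g/∂x = 0
∂g/∂y = -3*z^2
∂g/∂z = -6*y*z - 10*z
∇g = (0, -3*z^2, -6*y*z - 10*z)
At (-2, 2, -3): (0, -27, 66).

(0, -27, 66)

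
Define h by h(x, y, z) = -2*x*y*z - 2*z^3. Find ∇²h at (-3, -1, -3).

36

∂²h/∂x² = 0
∂²h/∂y² = 0
∂²h/∂z² = -12*z
∇²h = -12*z
At (-3, -1, -3): 36.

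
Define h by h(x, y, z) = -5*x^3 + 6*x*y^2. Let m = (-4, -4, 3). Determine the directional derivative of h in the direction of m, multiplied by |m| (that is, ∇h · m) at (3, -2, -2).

∂h/∂x = -15*x^2 + 6*y^2
∂h/∂y = 12*x*y
∂h/∂z = 0
∇h at (3, -2, -2) = (-111, -72, 0)
∇h · m = (-111)(-4) + (-72)(-4) + (0)(3) = 732

732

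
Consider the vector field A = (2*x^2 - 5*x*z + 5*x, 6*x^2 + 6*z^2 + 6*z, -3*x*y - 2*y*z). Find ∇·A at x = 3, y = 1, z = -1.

20

∂A₁/∂x = 4*x - 5*z + 5
∂A₂/∂y = 0
∂A₃/∂z = -2*y
∇·A = 4*x - 2*y - 5*z + 5
At (3, 1, -1): 20.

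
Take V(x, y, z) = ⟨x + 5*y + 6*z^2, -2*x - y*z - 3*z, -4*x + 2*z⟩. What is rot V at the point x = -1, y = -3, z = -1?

(0, -8, -7)

(∇×V)₁ = ∂V₃/∂y − ∂V₂/∂z = y + 3
(∇×V)₂ = ∂V₁/∂z − ∂V₃/∂x = 12*z + 4
(∇×V)₃ = ∂V₂/∂x − ∂V₁/∂y = -7
∇×V = (y + 3, 12*z + 4, -7)
At (-1, -3, -1): (0, -8, -7).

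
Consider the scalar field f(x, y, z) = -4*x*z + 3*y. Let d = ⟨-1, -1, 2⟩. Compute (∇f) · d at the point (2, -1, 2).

∂f/∂x = -4*z
∂f/∂y = 3
∂f/∂z = -4*x
∇f at (2, -1, 2) = (-8, 3, -8)
∇f · d = (-8)(-1) + (3)(-1) + (-8)(2) = -11

-11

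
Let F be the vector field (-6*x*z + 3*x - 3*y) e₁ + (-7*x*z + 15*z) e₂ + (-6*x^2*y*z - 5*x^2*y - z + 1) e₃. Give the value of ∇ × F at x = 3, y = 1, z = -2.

(69, -60, 17)

(∇×F)₁ = ∂F₃/∂y − ∂F₂/∂z = -6*x^2*z - 5*x^2 + 7*x - 15
(∇×F)₂ = ∂F₁/∂z − ∂F₃/∂x = 12*x*y*z + 10*x*y - 6*x
(∇×F)₃ = ∂F₂/∂x − ∂F₁/∂y = -7*z + 3
∇×F = (-6*x^2*z - 5*x^2 + 7*x - 15, 12*x*y*z + 10*x*y - 6*x, -7*z + 3)
At (3, 1, -2): (69, -60, 17).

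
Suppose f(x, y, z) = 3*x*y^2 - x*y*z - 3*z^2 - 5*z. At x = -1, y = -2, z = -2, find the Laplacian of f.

-12

∂²f/∂x² = 0
∂²f/∂y² = 6*x
∂²f/∂z² = -6
∇²f = 6*x - 6
At (-1, -2, -2): -12.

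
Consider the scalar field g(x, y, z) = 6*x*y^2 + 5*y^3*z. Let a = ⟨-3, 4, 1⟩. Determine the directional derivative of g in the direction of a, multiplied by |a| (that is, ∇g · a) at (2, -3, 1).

∂g/∂x = 6*y^2
∂g/∂y = 12*x*y + 15*y^2*z
∂g/∂z = 5*y^3
∇g at (2, -3, 1) = (54, 63, -135)
∇g · a = (54)(-3) + (63)(4) + (-135)(1) = -45

-45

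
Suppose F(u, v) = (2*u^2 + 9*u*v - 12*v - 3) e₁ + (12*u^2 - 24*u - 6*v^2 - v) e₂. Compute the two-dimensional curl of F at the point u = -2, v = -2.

-42

∂F₂/∂u = 24*u - 24
∂F₁/∂v = 9*u - 12
Scalar curl = 15*u - 12
At (-2, -2): -42.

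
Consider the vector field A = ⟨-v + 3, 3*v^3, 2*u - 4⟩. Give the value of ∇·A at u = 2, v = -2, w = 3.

∂A₁/∂u = 0
∂A₂/∂v = 9*v^2
∂A₃/∂w = 0
∇·A = 9*v^2
At (2, -2, 3): 36.

36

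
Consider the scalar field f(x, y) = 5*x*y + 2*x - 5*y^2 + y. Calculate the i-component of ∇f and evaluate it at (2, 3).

17

(∇f)_1 = ∂f/∂x = 5*y + 2
At (2, 3): 17.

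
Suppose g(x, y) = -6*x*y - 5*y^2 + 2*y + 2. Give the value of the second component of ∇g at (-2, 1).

(∇g)_2 = ∂g/∂y = -6*x - 10*y + 2
At (-2, 1): 4.

4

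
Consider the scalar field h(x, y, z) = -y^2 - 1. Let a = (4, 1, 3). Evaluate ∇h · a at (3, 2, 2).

-4

∂h/∂x = 0
∂h/∂y = -2*y
∂h/∂z = 0
∇h at (3, 2, 2) = (0, -4, 0)
∇h · a = (0)(4) + (-4)(1) + (0)(3) = -4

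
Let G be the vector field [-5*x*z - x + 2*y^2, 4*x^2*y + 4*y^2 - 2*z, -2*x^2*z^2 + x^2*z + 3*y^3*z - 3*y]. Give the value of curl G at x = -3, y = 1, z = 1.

(∇×G)₁ = ∂G₃/∂y − ∂G₂/∂z = 9*y^2*z - 1
(∇×G)₂ = ∂G₁/∂z − ∂G₃/∂x = 4*x*z^2 - 2*x*z - 5*x
(∇×G)₃ = ∂G₂/∂x − ∂G₁/∂y = 8*x*y - 4*y
∇×G = (9*y^2*z - 1, 4*x*z^2 - 2*x*z - 5*x, 8*x*y - 4*y)
At (-3, 1, 1): (8, 9, -28).

(8, 9, -28)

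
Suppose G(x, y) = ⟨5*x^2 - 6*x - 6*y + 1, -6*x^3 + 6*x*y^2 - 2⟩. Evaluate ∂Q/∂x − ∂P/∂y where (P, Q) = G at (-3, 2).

-132

∂G₂/∂x = -18*x^2 + 6*y^2
∂G₁/∂y = -6
Scalar curl = -18*x^2 + 6*y^2 + 6
At (-3, 2): -132.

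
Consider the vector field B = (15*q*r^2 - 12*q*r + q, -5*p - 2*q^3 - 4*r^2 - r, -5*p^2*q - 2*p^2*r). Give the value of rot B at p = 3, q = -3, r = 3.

(-20, -288, -105)

(∇×B)₁ = ∂B₃/∂q − ∂B₂/∂r = -5*p^2 + 8*r + 1
(∇×B)₂ = ∂B₁/∂r − ∂B₃/∂p = 10*p*q + 4*p*r + 30*q*r - 12*q
(∇×B)₃ = ∂B₂/∂p − ∂B₁/∂q = -15*r^2 + 12*r - 6
∇×B = (-5*p^2 + 8*r + 1, 10*p*q + 4*p*r + 30*q*r - 12*q, -15*r^2 + 12*r - 6)
At (3, -3, 3): (-20, -288, -105).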